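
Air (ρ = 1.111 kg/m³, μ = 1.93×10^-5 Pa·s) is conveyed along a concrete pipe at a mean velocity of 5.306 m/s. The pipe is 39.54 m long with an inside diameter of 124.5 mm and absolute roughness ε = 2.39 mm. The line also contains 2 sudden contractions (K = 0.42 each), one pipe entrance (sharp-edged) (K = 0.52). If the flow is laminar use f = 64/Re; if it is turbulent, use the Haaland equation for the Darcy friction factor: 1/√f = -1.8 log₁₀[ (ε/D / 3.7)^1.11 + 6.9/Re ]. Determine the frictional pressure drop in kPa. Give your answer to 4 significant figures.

Reynolds number Re = ρVD/μ = 1.111 · 5.306 · 0.1245 / 1.93e-05 = 3.803e+04.
Re > 4000 → turbulent. Relative roughness ε/D = 0.00239/0.1245 = 0.0192. Haaland: 1/√f = -1.8 log₁₀[(0.0192/3.7)^1.11 + 6.9/3.803e+04] = -1.8 log₁₀[0.00291 + 0.000181] = 4.518, so f = 0.04899.
Total minor-loss coefficient ΣK = 2·0.42 + 1·0.52 = 1.36.
ΔP = [f·L/D + ΣK]·(ρV²/2) = [0.04899·39.54/0.1245 + 1.36]·(1.111·5.306²/2) = [15.56 + 1.36]·15.64 = 264.6 Pa.
ΔP = 264.6 Pa = 0.2646 kPa.

ΔP ≈ 0.2646 kPa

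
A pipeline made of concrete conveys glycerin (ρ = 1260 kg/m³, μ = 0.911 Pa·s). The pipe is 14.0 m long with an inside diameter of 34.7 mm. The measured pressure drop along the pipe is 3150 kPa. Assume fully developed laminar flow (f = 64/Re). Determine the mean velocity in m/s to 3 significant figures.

V ≈ 9.29 m/s

For laminar flow, f = 64/Re with Re = ρVD/μ, so Darcy-Weisbach reduces to ΔP = 32μLV/D². Solving for V: V = ΔP·D²/(32μL) = 3.15e+06·(0.0347)²/(32·0.911·14) = 9.293 m/s.
Check: Re = ρVD/μ = 1260·9.293·0.0347/0.911 = 446 < 2300, so the laminar assumption holds.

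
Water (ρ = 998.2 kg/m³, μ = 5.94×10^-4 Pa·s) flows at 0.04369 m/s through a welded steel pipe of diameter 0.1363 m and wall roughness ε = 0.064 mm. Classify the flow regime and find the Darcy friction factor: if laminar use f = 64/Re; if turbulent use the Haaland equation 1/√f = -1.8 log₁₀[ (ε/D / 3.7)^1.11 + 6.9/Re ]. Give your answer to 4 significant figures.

f ≈ 0.03145

Re = ρVD/μ = 998.2·0.04369·0.1363/0.000594 = 1.001e+04.
Re > 4000 → turbulent. ε/D = 6.4e-05/0.1363 = 0.00047; Haaland: 1/√f = -1.8 log₁₀[4.73e-05 + 0.00069] = 5.639, so f = 0.03145.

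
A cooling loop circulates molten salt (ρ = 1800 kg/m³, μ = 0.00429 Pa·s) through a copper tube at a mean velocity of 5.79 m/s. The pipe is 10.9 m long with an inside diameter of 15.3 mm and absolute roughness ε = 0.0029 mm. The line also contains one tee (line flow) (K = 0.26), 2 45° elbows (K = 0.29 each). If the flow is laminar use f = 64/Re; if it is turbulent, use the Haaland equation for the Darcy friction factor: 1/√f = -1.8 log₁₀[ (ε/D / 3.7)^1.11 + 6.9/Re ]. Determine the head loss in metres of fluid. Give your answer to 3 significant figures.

Reynolds number Re = ρVD/μ = 1800 · 5.79 · 0.0153 / 0.00429 = 3.717e+04.
Re > 4000 → turbulent. Relative roughness ε/D = 2.9e-06/0.0153 = 0.00019. Haaland: 1/√f = -1.8 log₁₀[(0.00019/3.7)^1.11 + 6.9/3.717e+04] = -1.8 log₁₀[1.73e-05 + 0.000186] = 6.647, so f = 0.02263.
Total minor-loss coefficient ΣK = 1·0.26 + 2·0.29 = 0.84.
ΔP = [f·L/D + ΣK]·(ρV²/2) = [0.02263·10.9/0.0153 + 0.84]·(1800·5.79²/2) = [16.13 + 0.84]·3.017e+04 = 5.119e+05 Pa.
Head loss h_f = ΔP/(ρg) = 5.119e+05/(1800·9.81) = 29.0 m.

h_f ≈ 29.0 m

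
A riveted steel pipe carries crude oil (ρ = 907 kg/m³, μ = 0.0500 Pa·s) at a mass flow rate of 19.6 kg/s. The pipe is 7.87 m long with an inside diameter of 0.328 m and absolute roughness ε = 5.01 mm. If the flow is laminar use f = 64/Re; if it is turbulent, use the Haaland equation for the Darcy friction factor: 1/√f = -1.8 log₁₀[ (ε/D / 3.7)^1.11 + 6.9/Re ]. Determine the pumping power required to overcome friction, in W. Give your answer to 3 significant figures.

A = πD²/4 = π(0.328)²/4 = 0.0845 m²; mean velocity V = ṁ/(ρA) = 19.6/(907 · 0.0845) = 0.2557 m/s.
Reynolds number Re = ρVD/μ = 907 · 0.2557 · 0.328 / 0.05 = 1522.
Re < 2300 → laminar flow, so f = 64/Re = 64/1522 = 0.04206 (the turbulent correlation is not needed).
Darcy-Weisbach: ΔP = f(L/D)(ρV²/2) = 0.04206·(7.87/0.328)·(907·0.2557²/2) = 0.04206·23.99·29.66 = 29.93 Pa.
Q = ṁ/ρ = 19.6/907 = 0.02161 m³/s.
Pumping power P = QΔP = 0.02161·29.93 = 0.6469 W = 0.647 W.

P ≈ 0.647 W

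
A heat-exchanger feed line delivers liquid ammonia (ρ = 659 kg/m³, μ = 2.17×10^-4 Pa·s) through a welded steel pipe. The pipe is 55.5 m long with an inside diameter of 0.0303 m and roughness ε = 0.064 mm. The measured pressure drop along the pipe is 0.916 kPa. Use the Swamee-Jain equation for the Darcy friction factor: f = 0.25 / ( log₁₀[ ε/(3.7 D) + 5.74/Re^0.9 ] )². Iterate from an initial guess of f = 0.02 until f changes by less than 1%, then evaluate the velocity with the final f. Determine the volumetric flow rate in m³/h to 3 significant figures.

Q ≈ 0.582 m³/h

Rearranging Darcy-Weisbach: V = √(2·ΔP·D/(f·L·ρ)). With ε/D = 6.4e-05/0.0303 = 0.00211, iterate starting from f = 0.02:
  f = 0.02 → V = √(2·916·0.0303/(0.02·55.5·659)) = 0.2755 m/s; Re = ρVD/μ = 2.535e+04; f → 0.02927
  f = 0.02927 → V = 0.2277 m/s; Re = 2.095e+04; f → 0.0301
  f = 0.0301 → V = 0.2246 m/s; Re = 2.066e+04; f → 0.03016
Converged (Δf/f < 1%). With the final f = 0.03016: V = √(2·916·0.0303/(0.03016·55.5·659)) = 0.2243 m/s.
Q = V·A = 0.2243·(π/4·0.0303²) = 0.0001618 m³/s = 0.582 m³/h.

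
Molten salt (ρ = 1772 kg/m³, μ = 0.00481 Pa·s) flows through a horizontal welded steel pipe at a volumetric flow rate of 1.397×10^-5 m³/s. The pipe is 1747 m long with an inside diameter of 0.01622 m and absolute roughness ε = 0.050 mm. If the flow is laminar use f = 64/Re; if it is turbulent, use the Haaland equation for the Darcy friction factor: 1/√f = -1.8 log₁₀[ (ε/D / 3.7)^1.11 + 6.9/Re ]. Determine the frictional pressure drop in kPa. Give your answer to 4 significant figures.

Cross-sectional area A = πD²/4 = π(0.01622)²/4 = 0.0002066 m²; mean velocity V = Q/A = 1.397e-05/0.0002066 = 0.06761 m/s.
Reynolds number Re = ρVD/μ = 1772 · 0.06761 · 0.01622 / 0.00481 = 404.
Re < 2300 → laminar flow, so f = 64/Re = 64/404 = 0.1584 (the turbulent correlation is not needed).
Darcy-Weisbach: ΔP = f(L/D)(ρV²/2) = 0.1584·(1747/0.01622)·(1772·0.06761²/2) = 0.1584·1.077e+05·4.05 = 6.91e+04 Pa.
ΔP = 6.91e+04 Pa = 69.10 kPa.

ΔP ≈ 69.10 kPa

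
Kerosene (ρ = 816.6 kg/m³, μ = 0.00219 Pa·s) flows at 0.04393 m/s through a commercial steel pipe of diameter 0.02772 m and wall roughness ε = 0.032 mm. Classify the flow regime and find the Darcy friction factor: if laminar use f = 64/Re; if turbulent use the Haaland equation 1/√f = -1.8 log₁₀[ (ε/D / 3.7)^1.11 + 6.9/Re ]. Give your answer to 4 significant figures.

Re = ρVD/μ = 816.6·0.04393·0.02772/0.00219 = 454.1.
Re < 2300 → laminar, so f = 64/Re = 0.1409 (roughness is irrelevant in laminar flow).

f ≈ 0.1409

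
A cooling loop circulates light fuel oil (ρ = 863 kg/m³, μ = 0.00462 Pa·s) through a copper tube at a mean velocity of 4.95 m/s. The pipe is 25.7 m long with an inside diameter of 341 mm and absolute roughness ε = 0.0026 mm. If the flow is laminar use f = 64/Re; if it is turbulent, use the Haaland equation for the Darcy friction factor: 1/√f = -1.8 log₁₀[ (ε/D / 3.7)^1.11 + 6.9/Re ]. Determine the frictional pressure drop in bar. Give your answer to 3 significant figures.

Reynolds number Re = ρVD/μ = 863 · 4.95 · 0.341 / 0.00462 = 3.153e+05.
Re > 4000 → turbulent. Relative roughness ε/D = 2.6e-06/0.341 = 7.62e-06. Haaland: 1/√f = -1.8 log₁₀[(7.62e-06/3.7)^1.11 + 6.9/3.153e+05] = -1.8 log₁₀[4.88e-07 + 2.19e-05] = 8.371, so f = 0.01427.
Darcy-Weisbach: ΔP = f(L/D)(ρV²/2) = 0.01427·(25.7/0.341)·(863·4.95²/2) = 0.01427·75.37·1.057e+04 = 1.137e+04 Pa.
ΔP = 1.137e+04 Pa = 0.114 bar.

ΔP ≈ 0.114 bar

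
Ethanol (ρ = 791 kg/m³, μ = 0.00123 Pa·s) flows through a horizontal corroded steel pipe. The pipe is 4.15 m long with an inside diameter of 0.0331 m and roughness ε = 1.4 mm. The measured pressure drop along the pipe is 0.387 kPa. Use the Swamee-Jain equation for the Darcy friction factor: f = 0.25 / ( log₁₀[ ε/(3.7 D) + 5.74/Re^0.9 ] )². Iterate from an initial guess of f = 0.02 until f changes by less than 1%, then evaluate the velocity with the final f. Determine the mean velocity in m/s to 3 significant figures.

Rearranging Darcy-Weisbach: V = √(2·ΔP·D/(f·L·ρ)). With ε/D = 0.0014/0.0331 = 0.0423, iterate starting from f = 0.02:
  f = 0.02 → V = √(2·387·0.0331/(0.02·4.15·791)) = 0.6247 m/s; Re = ρVD/μ = 1.33e+04; f → 0.06915
  f = 0.06915 → V = 0.336 m/s; Re = 7151; f → 0.07122
  f = 0.07122 → V = 0.331 m/s; Re = 7046; f → 0.07129
Converged (Δf/f < 1%). With the final f = 0.07129: V = √(2·387·0.0331/(0.07129·4.15·791)) = 0.3309 m/s.

V ≈ 0.331 m/s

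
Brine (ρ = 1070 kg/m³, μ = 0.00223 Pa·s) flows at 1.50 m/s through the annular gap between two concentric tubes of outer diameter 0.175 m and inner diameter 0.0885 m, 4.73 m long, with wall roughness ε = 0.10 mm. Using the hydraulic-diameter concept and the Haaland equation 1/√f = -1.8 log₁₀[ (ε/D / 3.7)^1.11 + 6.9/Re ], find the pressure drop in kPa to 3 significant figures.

Hydraulic diameter D_h = 4A/P = D_o - D_i = 0.175 - 0.0885 = 0.0865 m.
Re = ρVD_h/μ = 1070·1.5·0.0865/0.00223 = 6.226e+04.
ε/D_h = 0.0001/0.0865 = 0.00116; Haaland gives 1/√f = -1.8 log₁₀[0.000129+0.000111] = 6.518, so f = 0.02354.
ΔP = f(L/D_h)(ρV²/2) = 0.02354·4.73/0.0865·1204 = 1550 Pa.
ΔP = 1.55 kPa.

ΔP ≈ 1.55 kPa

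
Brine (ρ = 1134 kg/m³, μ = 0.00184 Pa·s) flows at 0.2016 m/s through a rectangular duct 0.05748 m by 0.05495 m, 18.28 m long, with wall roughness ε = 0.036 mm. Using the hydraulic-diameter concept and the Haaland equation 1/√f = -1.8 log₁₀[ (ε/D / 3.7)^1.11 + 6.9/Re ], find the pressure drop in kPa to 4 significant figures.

Hydraulic diameter D_h = 4A/P = 4·(0.05748·0.05495)/(2·(0.05748+0.05495)) = 0.01263/0.2249 = 0.05619 m.
Re = ρVD_h/μ = 1134·0.2016·0.05619/0.00184 = 6981.
ε/D_h = 3.6e-05/0.05619 = 0.000641; Haaland gives 1/√f = -1.8 log₁₀[6.68e-05+0.000988] = 5.358, so f = 0.03483.
ΔP = f(L/D_h)(ρV²/2) = 0.03483·18.28/0.05619·23.04 = 261.2 Pa.
ΔP = 0.2612 kPa.

ΔP ≈ 0.2612 kPa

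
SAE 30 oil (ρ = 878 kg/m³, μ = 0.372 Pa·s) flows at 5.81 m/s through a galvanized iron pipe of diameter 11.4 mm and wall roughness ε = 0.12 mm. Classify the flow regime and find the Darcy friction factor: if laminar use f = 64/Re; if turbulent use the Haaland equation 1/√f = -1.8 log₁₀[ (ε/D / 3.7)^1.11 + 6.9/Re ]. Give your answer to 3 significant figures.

Re = ρVD/μ = 878·5.81·0.0114/0.372 = 156.3.
Re < 2300 → laminar, so f = 64/Re = 0.4094 (roughness is irrelevant in laminar flow).

f ≈ 0.409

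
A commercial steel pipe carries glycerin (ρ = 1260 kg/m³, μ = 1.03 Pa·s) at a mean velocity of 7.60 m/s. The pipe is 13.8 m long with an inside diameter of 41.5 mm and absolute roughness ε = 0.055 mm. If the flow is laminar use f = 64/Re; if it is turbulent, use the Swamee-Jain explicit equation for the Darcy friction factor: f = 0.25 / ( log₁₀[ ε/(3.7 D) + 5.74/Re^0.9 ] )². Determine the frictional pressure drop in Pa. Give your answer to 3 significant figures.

Reynolds number Re = ρVD/μ = 1260 · 7.6 · 0.0415 / 1.03 = 385.8.
Re < 2300 → laminar flow, so f = 64/Re = 64/385.8 = 0.1659 (the turbulent correlation is not needed).
Darcy-Weisbach: ΔP = f(L/D)(ρV²/2) = 0.1659·(13.8/0.0415)·(1260·7.6²/2) = 0.1659·332.5·3.639e+04 = 2.007e+06 Pa.

ΔP ≈ 2.01×10^6 Pa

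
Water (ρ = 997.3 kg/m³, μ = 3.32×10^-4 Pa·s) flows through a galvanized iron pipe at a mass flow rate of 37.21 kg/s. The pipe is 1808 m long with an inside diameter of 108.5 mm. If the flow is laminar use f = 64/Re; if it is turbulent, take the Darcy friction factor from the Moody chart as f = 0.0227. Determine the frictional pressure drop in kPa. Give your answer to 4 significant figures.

ΔP ≈ 3072 kPa

A = πD²/4 = π(0.1085)²/4 = 0.009246 m²; mean velocity V = ṁ/(ρA) = 37.21/(997.3 · 0.009246) = 4.035 m/s.
Reynolds number Re = ρVD/μ = 997.3 · 4.035 · 0.1085 / 0.000332 = 1.315e+06.
Re > 4000 → turbulent; use the Moody-chart value f = 0.0227.
Darcy-Weisbach: ΔP = f(L/D)(ρV²/2) = 0.0227·(1808/0.1085)·(997.3·4.035²/2) = 0.0227·1.666e+04·8120 = 3.072e+06 Pa.
ΔP = 3.072e+06 Pa = 3072 kPa.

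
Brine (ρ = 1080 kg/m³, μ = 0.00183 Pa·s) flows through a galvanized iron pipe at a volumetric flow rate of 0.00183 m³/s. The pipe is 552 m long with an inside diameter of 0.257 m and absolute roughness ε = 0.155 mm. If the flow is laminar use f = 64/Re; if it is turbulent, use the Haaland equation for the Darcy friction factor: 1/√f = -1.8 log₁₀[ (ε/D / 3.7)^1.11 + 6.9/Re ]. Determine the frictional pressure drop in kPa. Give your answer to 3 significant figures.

Cross-sectional area A = πD²/4 = π(0.257)²/4 = 0.05187 m²; mean velocity V = Q/A = 0.00183/0.05187 = 0.03528 m/s.
Reynolds number Re = ρVD/μ = 1080 · 0.03528 · 0.257 / 0.00183 = 5351.
Re > 4000 → turbulent. Relative roughness ε/D = 0.000155/0.257 = 0.000603. Haaland: 1/√f = -1.8 log₁₀[(0.000603/3.7)^1.11 + 6.9/5351] = -1.8 log₁₀[6.25e-05 + 0.00129] = 5.164, so f = 0.0375.
Darcy-Weisbach: ΔP = f(L/D)(ρV²/2) = 0.0375·(552/0.257)·(1080·0.03528²/2) = 0.0375·2148·0.672 = 54.12 Pa.
ΔP = 54.12 Pa = 0.0541 kPa.

ΔP ≈ 0.0541 kPa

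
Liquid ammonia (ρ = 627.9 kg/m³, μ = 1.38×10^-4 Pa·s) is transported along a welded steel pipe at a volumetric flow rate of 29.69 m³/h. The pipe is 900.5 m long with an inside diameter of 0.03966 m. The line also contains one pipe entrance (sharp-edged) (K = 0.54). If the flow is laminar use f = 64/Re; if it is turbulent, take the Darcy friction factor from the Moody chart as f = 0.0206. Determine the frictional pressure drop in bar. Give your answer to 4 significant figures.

Q = 29.69 m³/h = 29.69/3600 = 0.008247 m³/s.
Cross-sectional area A = πD²/4 = π(0.03966)²/4 = 0.001235 m²; mean velocity V = Q/A = 0.008247/0.001235 = 6.676 m/s.
Reynolds number Re = ρVD/μ = 627.9 · 6.676 · 0.03966 / 0.000138 = 1.205e+06.
Re > 4000 → turbulent; use the Moody-chart value f = 0.0206.
Total minor-loss coefficient ΣK = 1·0.54 = 0.54.
ΔP = [f·L/D + ΣK]·(ρV²/2) = [0.0206·900.5/0.03966 + 0.54]·(627.9·6.676²/2) = [467.7 + 0.54]·1.399e+04 = 6.552e+06 Pa.
ΔP = 6.552e+06 Pa = 65.52 bar.

ΔP ≈ 65.52 bar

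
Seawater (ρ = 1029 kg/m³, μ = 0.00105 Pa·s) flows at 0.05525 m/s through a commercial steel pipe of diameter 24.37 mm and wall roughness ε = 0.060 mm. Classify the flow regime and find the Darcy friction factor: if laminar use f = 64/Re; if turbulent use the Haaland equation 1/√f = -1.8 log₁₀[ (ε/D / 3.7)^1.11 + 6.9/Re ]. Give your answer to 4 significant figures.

f ≈ 0.04850

Re = ρVD/μ = 1029·0.05525·0.02437/0.00105 = 1320.
Re < 2300 → laminar, so f = 64/Re = 0.0485 (roughness is irrelevant in laminar flow).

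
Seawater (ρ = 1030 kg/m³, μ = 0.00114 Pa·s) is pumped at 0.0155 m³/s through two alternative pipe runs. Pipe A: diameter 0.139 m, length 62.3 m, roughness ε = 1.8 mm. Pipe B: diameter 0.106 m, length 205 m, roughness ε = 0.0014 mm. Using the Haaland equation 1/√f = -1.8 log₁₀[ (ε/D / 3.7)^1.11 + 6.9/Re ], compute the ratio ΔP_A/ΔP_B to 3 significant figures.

Pipe A: V = Q/A = 0.0155/0.01517 = 1.021 m/s; Re = 1.283e+05; ε/D = 0.0129; Haaland → f = 0.04191; ΔP_A = f(L/D)(ρV²/2) = 1.009e+04 Pa.
Pipe B: V = Q/A = 0.0155/0.008825 = 1.756 m/s; Re = 1.682e+05; ε/D = 1.32e-05; Haaland → f = 0.01611; ΔP_B = f(L/D)(ρV²/2) = 4.949e+04 Pa.
ΔP_A/ΔP_B = 1.009e+04/4.949e+04 = 0.204.

ΔP_A/ΔP_B ≈ 0.204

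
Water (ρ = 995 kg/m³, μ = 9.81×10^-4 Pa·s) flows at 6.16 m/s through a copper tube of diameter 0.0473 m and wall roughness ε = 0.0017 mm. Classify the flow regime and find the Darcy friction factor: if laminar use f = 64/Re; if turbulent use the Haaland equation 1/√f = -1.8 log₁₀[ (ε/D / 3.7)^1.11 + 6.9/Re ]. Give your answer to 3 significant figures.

Re = ρVD/μ = 995·6.16·0.0473/0.000981 = 2.955e+05.
Re > 4000 → turbulent. ε/D = 1.7e-06/0.0473 = 3.59e-05; Haaland: 1/√f = -1.8 log₁₀[2.73e-06 + 2.33e-05] = 8.251, so f = 0.01469.

f ≈ 0.0147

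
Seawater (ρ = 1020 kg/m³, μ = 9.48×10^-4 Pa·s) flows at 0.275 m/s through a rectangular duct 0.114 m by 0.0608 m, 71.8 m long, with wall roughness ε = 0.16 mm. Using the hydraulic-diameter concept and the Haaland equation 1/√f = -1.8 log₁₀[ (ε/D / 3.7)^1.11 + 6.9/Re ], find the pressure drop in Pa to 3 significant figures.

ΔP ≈ 1010 Pa

Hydraulic diameter D_h = 4A/P = 4·(0.114·0.0608)/(2·(0.114+0.0608)) = 0.02772/0.3496 = 0.0793 m.
Re = ρVD_h/μ = 1020·0.275·0.0793/0.000948 = 2.347e+04.
ε/D_h = 0.00016/0.0793 = 0.00202; Haaland gives 1/√f = -1.8 log₁₀[0.000239+0.000294] = 5.892, so f = 0.0288.
ΔP = f(L/D_h)(ρV²/2) = 0.0288·71.8/0.0793·38.57 = 1006 Pa.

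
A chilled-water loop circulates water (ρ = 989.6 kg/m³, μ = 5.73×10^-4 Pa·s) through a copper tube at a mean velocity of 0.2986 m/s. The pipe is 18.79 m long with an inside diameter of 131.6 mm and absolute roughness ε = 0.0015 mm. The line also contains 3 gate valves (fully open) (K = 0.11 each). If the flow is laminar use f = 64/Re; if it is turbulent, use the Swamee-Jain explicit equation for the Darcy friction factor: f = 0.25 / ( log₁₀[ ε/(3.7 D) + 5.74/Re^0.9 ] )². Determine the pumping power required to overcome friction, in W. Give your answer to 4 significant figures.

P ≈ 0.5570 W

Reynolds number Re = ρVD/μ = 989.6 · 0.2986 · 0.1316 / 0.000573 = 6.787e+04.
Re > 4000 → turbulent. Relative roughness ε/D = 1.5e-06/0.1316 = 1.14e-05. Swamee-Jain: f = 0.25/(log₁₀[1.14e-05/3.7 + 5.74/6.787e+04^0.9])² = 0.25/(log₁₀[3.08e-06 + 0.000257])² = 0.25/(-3.584)² = 0.01946.
Total minor-loss coefficient ΣK = 3·0.11 = 0.33.
ΔP = [f·L/D + ΣK]·(ρV²/2) = [0.01946·18.79/0.1316 + 0.33]·(989.6·0.2986²/2) = [2.778 + 0.33]·44.12 = 137.1 Pa.
Q = V·A = 0.2986·0.0136 = 0.004062 m³/s.
Pumping power P = QΔP = 0.004062·137.1 = 0.55696 W = 0.5570 W.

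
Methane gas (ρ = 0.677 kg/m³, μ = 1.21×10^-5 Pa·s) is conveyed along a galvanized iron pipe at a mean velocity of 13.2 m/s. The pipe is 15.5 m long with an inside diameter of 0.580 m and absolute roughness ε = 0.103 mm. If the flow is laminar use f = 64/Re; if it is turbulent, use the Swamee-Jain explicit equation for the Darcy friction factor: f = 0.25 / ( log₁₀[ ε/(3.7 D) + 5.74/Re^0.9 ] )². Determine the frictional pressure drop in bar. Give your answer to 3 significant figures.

Reynolds number Re = ρVD/μ = 0.677 · 13.2 · 0.58 / 1.21e-05 = 4.284e+05.
Re > 4000 → turbulent. Relative roughness ε/D = 0.000103/0.58 = 0.000178. Swamee-Jain: f = 0.25/(log₁₀[0.000178/3.7 + 5.74/4.284e+05^0.9])² = 0.25/(log₁₀[4.8e-05 + 4.9e-05])² = 0.25/(-4.013)² = 0.01552.
Darcy-Weisbach: ΔP = f(L/D)(ρV²/2) = 0.01552·(15.5/0.58)·(0.677·13.2²/2) = 0.01552·26.72·58.98 = 24.47 Pa.
ΔP = 24.47 Pa = 2.45×10^-4 bar.

ΔP ≈ 2.45×10^-4 bar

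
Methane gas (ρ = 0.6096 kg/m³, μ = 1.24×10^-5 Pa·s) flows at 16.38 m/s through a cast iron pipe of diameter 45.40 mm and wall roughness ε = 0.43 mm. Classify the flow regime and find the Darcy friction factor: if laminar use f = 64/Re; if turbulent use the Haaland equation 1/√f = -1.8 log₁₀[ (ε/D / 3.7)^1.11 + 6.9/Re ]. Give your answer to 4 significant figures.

f ≈ 0.03883

Re = ρVD/μ = 0.6096·16.38·0.0454/1.24e-05 = 3.656e+04.
Re > 4000 → turbulent. ε/D = 0.00043/0.0454 = 0.00947; Haaland: 1/√f = -1.8 log₁₀[0.00133 + 0.000189] = 5.074, so f = 0.03883.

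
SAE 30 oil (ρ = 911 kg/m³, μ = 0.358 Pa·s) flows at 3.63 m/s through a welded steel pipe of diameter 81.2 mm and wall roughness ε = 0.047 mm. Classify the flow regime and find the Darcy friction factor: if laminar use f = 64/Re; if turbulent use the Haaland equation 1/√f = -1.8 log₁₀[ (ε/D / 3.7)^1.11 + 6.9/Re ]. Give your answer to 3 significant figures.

f ≈ 0.0853

Re = ρVD/μ = 911·3.63·0.0812/0.358 = 750.1.
Re < 2300 → laminar, so f = 64/Re = 0.08533 (roughness is irrelevant in laminar flow).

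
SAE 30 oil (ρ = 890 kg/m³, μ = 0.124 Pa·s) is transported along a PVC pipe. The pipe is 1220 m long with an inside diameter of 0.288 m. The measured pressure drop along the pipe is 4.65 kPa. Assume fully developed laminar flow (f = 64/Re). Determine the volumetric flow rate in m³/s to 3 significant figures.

Q ≈ 0.00519 m³/s

For laminar flow, f = 64/Re with Re = ρVD/μ, so Darcy-Weisbach reduces to ΔP = 32μLV/D². Solving for V: V = ΔP·D²/(32μL) = 4650·(0.288)²/(32·0.124·1220) = 0.07967 m/s.
Check: Re = ρVD/μ = 890·0.07967·0.288/0.124 = 164.7 < 2300, so the laminar assumption holds.
Q = V·A = 0.07967·(π/4·0.288²) = 0.00519 m³/s = 0.00519 m³/s.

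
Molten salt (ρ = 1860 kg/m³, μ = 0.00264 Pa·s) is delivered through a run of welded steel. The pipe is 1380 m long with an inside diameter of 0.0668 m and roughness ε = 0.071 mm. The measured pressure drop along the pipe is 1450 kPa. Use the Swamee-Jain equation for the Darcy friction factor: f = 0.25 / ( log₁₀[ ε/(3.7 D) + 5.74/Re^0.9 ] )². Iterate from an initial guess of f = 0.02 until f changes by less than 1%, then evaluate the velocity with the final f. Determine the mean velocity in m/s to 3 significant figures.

V ≈ 1.82 m/s

Rearranging Darcy-Weisbach: V = √(2·ΔP·D/(f·L·ρ)). With ε/D = 7.1e-05/0.0668 = 0.00106, iterate starting from f = 0.02:
  f = 0.02 → V = √(2·1.45e+06·0.0668/(0.02·1380·1860)) = 1.943 m/s; Re = ρVD/μ = 9.142e+04; f → 0.02275
  f = 0.02275 → V = 1.821 m/s; Re = 8.572e+04; f → 0.02289
Converged (Δf/f < 1%). With the final f = 0.02289: V = √(2·1.45e+06·0.0668/(0.02289·1380·1860)) = 1.816 m/s.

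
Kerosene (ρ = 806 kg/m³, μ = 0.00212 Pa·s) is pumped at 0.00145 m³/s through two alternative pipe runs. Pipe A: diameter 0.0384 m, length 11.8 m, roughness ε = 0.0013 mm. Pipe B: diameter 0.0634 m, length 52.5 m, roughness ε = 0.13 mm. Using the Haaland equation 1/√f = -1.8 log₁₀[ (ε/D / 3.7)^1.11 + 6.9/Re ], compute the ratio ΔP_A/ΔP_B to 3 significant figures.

Pipe A: V = Q/A = 0.00145/0.001158 = 1.252 m/s; Re = 1.828e+04; ε/D = 3.39e-05; Haaland → f = 0.02639; ΔP_A = f(L/D)(ρV²/2) = 5122 Pa.
Pipe B: V = Q/A = 0.00145/0.003157 = 0.4593 m/s; Re = 1.107e+04; ε/D = 0.00205; Haaland → f = 0.03291; ΔP_B = f(L/D)(ρV²/2) = 2317 Pa.
ΔP_A/ΔP_B = 5122/2317 = 2.21.

ΔP_A/ΔP_B ≈ 2.21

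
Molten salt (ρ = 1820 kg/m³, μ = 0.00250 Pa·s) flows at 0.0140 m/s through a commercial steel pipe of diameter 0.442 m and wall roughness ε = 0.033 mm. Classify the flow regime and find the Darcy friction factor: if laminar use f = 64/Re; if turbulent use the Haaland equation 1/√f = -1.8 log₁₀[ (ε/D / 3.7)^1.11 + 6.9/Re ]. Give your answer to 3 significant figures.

Re = ρVD/μ = 1820·0.014·0.442/0.0025 = 4505.
Re > 4000 → turbulent. ε/D = 3.3e-05/0.442 = 7.47e-05; Haaland: 1/√f = -1.8 log₁₀[6.14e-06 + 0.00153] = 5.064, so f = 0.039.

f ≈ 0.0390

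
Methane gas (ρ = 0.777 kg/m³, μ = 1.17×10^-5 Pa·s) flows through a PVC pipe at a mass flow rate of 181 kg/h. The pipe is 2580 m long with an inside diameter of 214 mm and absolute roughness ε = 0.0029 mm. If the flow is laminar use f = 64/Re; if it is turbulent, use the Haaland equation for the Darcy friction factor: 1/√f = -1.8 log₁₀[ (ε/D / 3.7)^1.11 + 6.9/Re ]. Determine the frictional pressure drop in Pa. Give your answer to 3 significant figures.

ΔP ≈ 368 Pa

ṁ = 181 kg/h = 181/3600 = 0.05028 kg/s.
A = πD²/4 = π(0.214)²/4 = 0.03597 m²; mean velocity V = ṁ/(ρA) = 0.05028/(0.777 · 0.03597) = 1.799 m/s.
Reynolds number Re = ρVD/μ = 0.777 · 1.799 · 0.214 / 1.17e-05 = 2.557e+04.
Re > 4000 → turbulent. Relative roughness ε/D = 2.9e-06/0.214 = 1.36e-05. Haaland: 1/√f = -1.8 log₁₀[(1.36e-05/3.7)^1.11 + 6.9/2.557e+04] = -1.8 log₁₀[9.24e-07 + 0.00027] = 6.421, so f = 0.02425.
Darcy-Weisbach: ΔP = f(L/D)(ρV²/2) = 0.02425·(2580/0.214)·(0.777·1.799²/2) = 0.02425·1.206e+04·1.257 = 367.7 Pa.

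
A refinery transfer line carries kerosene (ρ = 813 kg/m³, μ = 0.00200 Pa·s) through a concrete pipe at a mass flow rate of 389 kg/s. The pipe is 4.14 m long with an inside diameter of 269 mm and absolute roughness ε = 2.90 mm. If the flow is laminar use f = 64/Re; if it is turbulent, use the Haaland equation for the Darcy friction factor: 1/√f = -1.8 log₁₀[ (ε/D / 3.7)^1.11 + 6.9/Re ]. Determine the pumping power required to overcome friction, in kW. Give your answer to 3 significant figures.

P ≈ 8.28 kW

A = πD²/4 = π(0.269)²/4 = 0.05683 m²; mean velocity V = ṁ/(ρA) = 389/(813 · 0.05683) = 8.419 m/s.
Reynolds number Re = ρVD/μ = 813 · 8.419 · 0.269 / 0.002 = 9.206e+05.
Re > 4000 → turbulent. Relative roughness ε/D = 0.0029/0.269 = 0.0108. Haaland: 1/√f = -1.8 log₁₀[(0.0108/3.7)^1.11 + 6.9/9.206e+05] = -1.8 log₁₀[0.00153 + 7.5e-06] = 5.062, so f = 0.03902.
Darcy-Weisbach: ΔP = f(L/D)(ρV²/2) = 0.03902·(4.14/0.269)·(813·8.419²/2) = 0.03902·15.39·2.881e+04 = 1.73e+04 Pa.
Q = ṁ/ρ = 389/813 = 0.4785 m³/s.
Pumping power P = QΔP = 0.4785·1.73e+04 = 8280 W = 8.28 kW.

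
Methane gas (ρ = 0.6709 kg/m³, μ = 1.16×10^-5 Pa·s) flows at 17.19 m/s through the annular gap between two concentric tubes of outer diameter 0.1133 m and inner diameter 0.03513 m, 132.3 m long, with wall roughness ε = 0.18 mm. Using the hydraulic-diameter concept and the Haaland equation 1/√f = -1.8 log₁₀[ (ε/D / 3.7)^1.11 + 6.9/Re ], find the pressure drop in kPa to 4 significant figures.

Hydraulic diameter D_h = 4A/P = D_o - D_i = 0.1133 - 0.03513 = 0.07817 m.
Re = ρVD_h/μ = 0.6709·17.19·0.07817/1.16e-05 = 7.772e+04.
ε/D_h = 0.00018/0.07817 = 0.0023; Haaland gives 1/√f = -1.8 log₁₀[0.000276+8.88e-05] = 6.188, so f = 0.02612.
ΔP = f(L/D_h)(ρV²/2) = 0.02612·132.3/0.07817·99.12 = 4382 Pa.
ΔP = 4.382 kPa.

ΔP ≈ 4.382 kPa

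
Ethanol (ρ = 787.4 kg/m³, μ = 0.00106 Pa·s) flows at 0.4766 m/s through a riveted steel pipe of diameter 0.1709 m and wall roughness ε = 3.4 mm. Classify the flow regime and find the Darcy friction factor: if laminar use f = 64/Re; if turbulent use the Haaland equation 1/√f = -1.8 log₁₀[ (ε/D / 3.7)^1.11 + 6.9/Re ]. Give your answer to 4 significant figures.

f ≈ 0.04926

Re = ρVD/μ = 787.4·0.4766·0.1709/0.00106 = 6.05e+04.
Re > 4000 → turbulent. ε/D = 0.0034/0.1709 = 0.0199; Haaland: 1/√f = -1.8 log₁₀[0.00303 + 0.000114] = 4.505, so f = 0.04926.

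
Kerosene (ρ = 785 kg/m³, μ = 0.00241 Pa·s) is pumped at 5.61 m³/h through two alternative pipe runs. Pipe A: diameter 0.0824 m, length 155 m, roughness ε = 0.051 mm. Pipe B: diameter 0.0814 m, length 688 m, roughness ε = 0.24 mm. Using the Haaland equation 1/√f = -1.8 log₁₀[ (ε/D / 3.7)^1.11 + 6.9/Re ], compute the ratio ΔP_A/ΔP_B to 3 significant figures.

ΔP_A/ΔP_B ≈ 0.196

Pipe A: V = Q/A = 0.001558/0.005333 = 0.2922 m/s; Re = 7843; ε/D = 0.000619; Haaland → f = 0.03373; ΔP_A = f(L/D)(ρV²/2) = 2127 Pa.
Pipe B: V = Q/A = 0.001558/0.005204 = 0.2994 m/s; Re = 7940; ε/D = 0.00295; Haaland → f = 0.03647; ΔP_B = f(L/D)(ρV²/2) = 1.085e+04 Pa.
ΔP_A/ΔP_B = 2127/1.085e+04 = 0.196.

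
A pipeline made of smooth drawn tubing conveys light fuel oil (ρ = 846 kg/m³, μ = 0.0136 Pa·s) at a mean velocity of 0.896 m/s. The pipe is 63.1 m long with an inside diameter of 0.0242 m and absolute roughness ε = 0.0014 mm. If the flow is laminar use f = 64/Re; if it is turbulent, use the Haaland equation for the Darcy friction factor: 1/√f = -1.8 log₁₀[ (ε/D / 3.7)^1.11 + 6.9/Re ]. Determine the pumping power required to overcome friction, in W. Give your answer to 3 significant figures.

P ≈ 17.3 W

Reynolds number Re = ρVD/μ = 846 · 0.896 · 0.0242 / 0.0136 = 1349.
Re < 2300 → laminar flow, so f = 64/Re = 64/1349 = 0.04745 (the turbulent correlation is not needed).
Darcy-Weisbach: ΔP = f(L/D)(ρV²/2) = 0.04745·(63.1/0.0242)·(846·0.896²/2) = 0.04745·2607·339.6 = 4.201e+04 Pa.
Q = V·A = 0.896·0.00046 = 0.0004121 m³/s.
Pumping power P = QΔP = 0.0004121·4.201e+04 = 17.32 W = 17.3 W.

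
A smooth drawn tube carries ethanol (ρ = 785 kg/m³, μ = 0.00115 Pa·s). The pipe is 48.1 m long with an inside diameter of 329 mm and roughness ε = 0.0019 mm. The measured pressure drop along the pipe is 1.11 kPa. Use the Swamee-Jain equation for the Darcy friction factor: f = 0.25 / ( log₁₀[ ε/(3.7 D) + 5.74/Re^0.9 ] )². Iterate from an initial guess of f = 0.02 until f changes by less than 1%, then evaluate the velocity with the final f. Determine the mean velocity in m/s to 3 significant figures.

V ≈ 1.14 m/s

Rearranging Darcy-Weisbach: V = √(2·ΔP·D/(f·L·ρ)). With ε/D = 1.9e-06/0.329 = 5.78e-06, iterate starting from f = 0.02:
  f = 0.02 → V = √(2·1110·0.329/(0.02·48.1·785)) = 0.9834 m/s; Re = ρVD/μ = 2.209e+05; f → 0.01529
  f = 0.01529 → V = 1.125 m/s; Re = 2.526e+05; f → 0.01491
  f = 0.01491 → V = 1.139 m/s; Re = 2.558e+05; f → 0.01488
Converged (Δf/f < 1%). With the final f = 0.01488: V = √(2·1110·0.329/(0.01488·48.1·785)) = 1.14 m/s.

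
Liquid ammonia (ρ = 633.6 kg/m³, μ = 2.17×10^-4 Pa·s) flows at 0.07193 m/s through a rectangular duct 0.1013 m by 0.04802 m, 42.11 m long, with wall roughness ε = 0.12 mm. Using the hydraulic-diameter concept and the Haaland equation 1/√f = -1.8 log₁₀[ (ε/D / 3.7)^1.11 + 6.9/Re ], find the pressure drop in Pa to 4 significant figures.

Hydraulic diameter D_h = 4A/P = 4·(0.1013·0.04802)/(2·(0.1013+0.04802)) = 0.01946/0.2986 = 0.06515 m.
Re = ρVD_h/μ = 633.6·0.07193·0.06515/0.000217 = 1.368e+04.
ε/D_h = 0.00012/0.06515 = 0.00184; Haaland gives 1/√f = -1.8 log₁₀[0.000216+0.000504] = 5.657, so f = 0.03125.
ΔP = f(L/D_h)(ρV²/2) = 0.03125·42.11/0.06515·1.639 = 33.1 Pa.

ΔP ≈ 33.10 Pa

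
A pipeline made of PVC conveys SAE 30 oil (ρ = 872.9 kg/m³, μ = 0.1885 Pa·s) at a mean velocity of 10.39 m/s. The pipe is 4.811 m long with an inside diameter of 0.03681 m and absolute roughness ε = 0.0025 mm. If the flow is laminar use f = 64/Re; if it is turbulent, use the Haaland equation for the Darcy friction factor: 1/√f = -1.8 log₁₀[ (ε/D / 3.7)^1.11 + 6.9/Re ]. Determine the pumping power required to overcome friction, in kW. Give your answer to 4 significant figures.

Reynolds number Re = ρVD/μ = 872.9 · 10.39 · 0.03681 / 0.189 = 1771.
Re < 2300 → laminar flow, so f = 64/Re = 64/1771 = 0.03614 (the turbulent correlation is not needed).
Darcy-Weisbach: ΔP = f(L/D)(ρV²/2) = 0.03614·(4.811/0.03681)·(872.9·10.39²/2) = 0.03614·130.7·4.712e+04 = 2.225e+05 Pa.
Q = V·A = 10.39·0.001064 = 0.01106 m³/s.
Pumping power P = QΔP = 0.01106·2.225e+05 = 2460.5 W = 2.460 kW.

P ≈ 2.460 kW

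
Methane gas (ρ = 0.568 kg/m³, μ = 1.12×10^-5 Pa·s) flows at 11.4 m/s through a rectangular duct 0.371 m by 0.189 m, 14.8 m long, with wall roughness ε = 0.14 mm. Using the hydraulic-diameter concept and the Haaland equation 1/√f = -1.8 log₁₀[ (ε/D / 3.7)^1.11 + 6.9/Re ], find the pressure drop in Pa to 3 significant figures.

ΔP ≈ 42.5 Pa

Hydraulic diameter D_h = 4A/P = 4·(0.371·0.189)/(2·(0.371+0.189)) = 0.2805/1.12 = 0.2504 m.
Re = ρVD_h/μ = 0.568·11.4·0.2504/1.12e-05 = 1.448e+05.
ε/D_h = 0.00014/0.2504 = 0.000559; Haaland gives 1/√f = -1.8 log₁₀[5.74e-05+4.77e-05] = 7.161, so f = 0.0195.
ΔP = f(L/D_h)(ρV²/2) = 0.0195·14.8/0.2504·36.91 = 42.53 Pa.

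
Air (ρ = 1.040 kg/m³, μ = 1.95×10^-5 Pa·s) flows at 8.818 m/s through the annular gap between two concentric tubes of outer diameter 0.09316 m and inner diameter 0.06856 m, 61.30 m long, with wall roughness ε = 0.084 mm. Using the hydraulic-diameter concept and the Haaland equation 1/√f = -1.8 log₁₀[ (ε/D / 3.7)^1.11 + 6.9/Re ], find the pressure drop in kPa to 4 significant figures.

ΔP ≈ 3.479 kPa

Hydraulic diameter D_h = 4A/P = D_o - D_i = 0.09316 - 0.06856 = 0.0246 m.
Re = ρVD_h/μ = 1.04·8.818·0.0246/1.95e-05 = 1.157e+04.
ε/D_h = 8.4e-05/0.0246 = 0.00341; Haaland gives 1/√f = -1.8 log₁₀[0.000428+0.000596] = 5.381, so f = 0.03453.
ΔP = f(L/D_h)(ρV²/2) = 0.03453·61.3/0.0246·40.43 = 3479 Pa.
ΔP = 3.479 kPa.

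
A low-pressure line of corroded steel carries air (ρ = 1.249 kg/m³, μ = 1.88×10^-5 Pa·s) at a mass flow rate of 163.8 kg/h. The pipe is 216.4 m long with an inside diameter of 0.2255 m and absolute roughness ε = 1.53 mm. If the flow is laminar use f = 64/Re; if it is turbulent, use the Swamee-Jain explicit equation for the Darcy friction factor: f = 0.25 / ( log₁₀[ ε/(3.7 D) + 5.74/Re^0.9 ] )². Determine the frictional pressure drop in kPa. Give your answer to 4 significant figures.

ΔP ≈ 0.01941 kPa

ṁ = 163.8 kg/h = 163.8/3600 = 0.0455 kg/s.
A = πD²/4 = π(0.2255)²/4 = 0.03994 m²; mean velocity V = ṁ/(ρA) = 0.0455/(1.249 · 0.03994) = 0.9121 m/s.
Reynolds number Re = ρVD/μ = 1.249 · 0.9121 · 0.2255 / 1.88e-05 = 1.367e+04.
Re > 4000 → turbulent. Relative roughness ε/D = 0.00153/0.2255 = 0.00678. Swamee-Jain: f = 0.25/(log₁₀[0.00678/3.7 + 5.74/1.367e+04^0.9])² = 0.25/(log₁₀[0.00183 + 0.00109])² = 0.25/(-2.534)² = 0.03893.
Darcy-Weisbach: ΔP = f(L/D)(ρV²/2) = 0.03893·(216.4/0.2255)·(1.249·0.9121²/2) = 0.03893·959.6·0.5196 = 19.41 Pa.
ΔP = 19.41 Pa = 0.01941 kPa.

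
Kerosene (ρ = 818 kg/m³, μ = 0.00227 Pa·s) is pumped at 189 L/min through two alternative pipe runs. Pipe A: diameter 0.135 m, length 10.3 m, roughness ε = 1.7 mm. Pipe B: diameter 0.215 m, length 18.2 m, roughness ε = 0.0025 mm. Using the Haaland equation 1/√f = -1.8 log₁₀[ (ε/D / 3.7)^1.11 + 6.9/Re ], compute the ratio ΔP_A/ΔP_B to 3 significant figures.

ΔP_A/ΔP_B ≈ 7.61

Pipe A: V = Q/A = 0.00315/0.01431 = 0.2201 m/s; Re = 1.071e+04; ε/D = 0.0126; Haaland → f = 0.04538; ΔP_A = f(L/D)(ρV²/2) = 68.58 Pa.
Pipe B: V = Q/A = 0.00315/0.03631 = 0.08676 m/s; Re = 6722; ε/D = 1.16e-05; Haaland → f = 0.03456; ΔP_B = f(L/D)(ρV²/2) = 9.008 Pa.
ΔP_A/ΔP_B = 68.58/9.008 = 7.61.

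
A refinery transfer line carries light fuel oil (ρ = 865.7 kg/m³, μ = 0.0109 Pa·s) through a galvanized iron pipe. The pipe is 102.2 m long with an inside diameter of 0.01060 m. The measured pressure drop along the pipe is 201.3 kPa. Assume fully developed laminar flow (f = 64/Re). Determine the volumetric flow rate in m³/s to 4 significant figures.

Q ≈ 5.599×10^-5 m³/s

For laminar flow, f = 64/Re with Re = ρVD/μ, so Darcy-Weisbach reduces to ΔP = 32μLV/D². Solving for V: V = ΔP·D²/(32μL) = 2.013e+05·(0.0106)²/(32·0.0109·102.2) = 0.6345 m/s.
Check: Re = ρVD/μ = 865.7·0.6345·0.0106/0.0109 = 534.2 < 2300, so the laminar assumption holds.
Q = V·A = 0.6345·(π/4·0.0106²) = 5.599e-05 m³/s = 5.599×10^-5 m³/s.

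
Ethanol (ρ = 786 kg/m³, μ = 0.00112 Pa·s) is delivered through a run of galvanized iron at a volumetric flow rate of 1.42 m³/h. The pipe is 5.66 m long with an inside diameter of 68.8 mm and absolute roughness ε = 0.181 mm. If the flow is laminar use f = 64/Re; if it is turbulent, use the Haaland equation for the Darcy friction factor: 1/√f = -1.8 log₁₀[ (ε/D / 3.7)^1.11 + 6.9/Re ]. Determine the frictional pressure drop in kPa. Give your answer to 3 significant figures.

ΔP ≈ 0.0146 kPa

Q = 1.42 m³/h = 1.42/3600 = 0.0003944 m³/s.
Cross-sectional area A = πD²/4 = π(0.0688)²/4 = 0.003718 m²; mean velocity V = Q/A = 0.0003944/0.003718 = 0.1061 m/s.
Reynolds number Re = ρVD/μ = 786 · 0.1061 · 0.0688 / 0.00112 = 5123.
Re > 4000 → turbulent. Relative roughness ε/D = 0.000181/0.0688 = 0.00263. Haaland: 1/√f = -1.8 log₁₀[(0.00263/3.7)^1.11 + 6.9/5123] = -1.8 log₁₀[0.00032 + 0.00135] = 5, so f = 0.03999.
Darcy-Weisbach: ΔP = f(L/D)(ρV²/2) = 0.03999·(5.66/0.0688)·(786·0.1061²/2) = 0.03999·82.27·4.424 = 14.56 Pa.
ΔP = 14.56 Pa = 0.0146 kPa.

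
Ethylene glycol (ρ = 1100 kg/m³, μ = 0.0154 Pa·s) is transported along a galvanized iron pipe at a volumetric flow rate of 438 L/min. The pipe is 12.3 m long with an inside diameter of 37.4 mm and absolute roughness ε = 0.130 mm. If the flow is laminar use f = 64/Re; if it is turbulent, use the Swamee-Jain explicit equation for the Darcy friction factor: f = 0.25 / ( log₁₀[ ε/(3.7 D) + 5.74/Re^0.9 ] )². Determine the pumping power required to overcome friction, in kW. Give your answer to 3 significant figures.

Q = 438 L/min = 438/60000 = 0.0073 m³/s.
Cross-sectional area A = πD²/4 = π(0.0374)²/4 = 0.001099 m²; mean velocity V = Q/A = 0.0073/0.001099 = 6.645 m/s.
Reynolds number Re = ρVD/μ = 1100 · 6.645 · 0.0374 / 0.0154 = 1.775e+04.
Re > 4000 → turbulent. Relative roughness ε/D = 0.00013/0.0374 = 0.00348. Swamee-Jain: f = 0.25/(log₁₀[0.00348/3.7 + 5.74/1.775e+04^0.9])² = 0.25/(log₁₀[0.000939 + 0.00086])² = 0.25/(-2.745)² = 0.03318.
Darcy-Weisbach: ΔP = f(L/D)(ρV²/2) = 0.03318·(12.3/0.0374)·(1100·6.645²/2) = 0.03318·328.9·2.429e+04 = 2.65e+05 Pa.
Pumping power P = QΔP = 0.0073·2.65e+05 = 1935 W = 1.93 kW.

P ≈ 1.93 kW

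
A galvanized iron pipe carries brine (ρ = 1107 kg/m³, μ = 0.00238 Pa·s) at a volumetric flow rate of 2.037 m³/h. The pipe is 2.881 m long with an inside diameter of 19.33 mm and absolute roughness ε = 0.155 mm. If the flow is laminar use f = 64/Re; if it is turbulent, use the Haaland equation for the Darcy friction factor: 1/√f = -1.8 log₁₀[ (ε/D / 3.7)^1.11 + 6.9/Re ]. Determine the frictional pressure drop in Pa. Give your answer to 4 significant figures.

ΔP ≈ 11870 Pa

Q = 2.037 m³/h = 2.037/3600 = 0.0005658 m³/s.
Cross-sectional area A = πD²/4 = π(0.01933)²/4 = 0.0002935 m²; mean velocity V = Q/A = 0.0005658/0.0002935 = 1.928 m/s.
Reynolds number Re = ρVD/μ = 1107 · 1.928 · 0.01933 / 0.00238 = 1.734e+04.
Re > 4000 → turbulent. Relative roughness ε/D = 0.000155/0.01933 = 0.00802. Haaland: 1/√f = -1.8 log₁₀[(0.00802/3.7)^1.11 + 6.9/1.734e+04] = -1.8 log₁₀[0.0011 + 0.000398] = 5.082, so f = 0.03872.
Darcy-Weisbach: ΔP = f(L/D)(ρV²/2) = 0.03872·(2.881/0.01933)·(1107·1.928²/2) = 0.03872·149·2058 = 1.187e+04 Pa.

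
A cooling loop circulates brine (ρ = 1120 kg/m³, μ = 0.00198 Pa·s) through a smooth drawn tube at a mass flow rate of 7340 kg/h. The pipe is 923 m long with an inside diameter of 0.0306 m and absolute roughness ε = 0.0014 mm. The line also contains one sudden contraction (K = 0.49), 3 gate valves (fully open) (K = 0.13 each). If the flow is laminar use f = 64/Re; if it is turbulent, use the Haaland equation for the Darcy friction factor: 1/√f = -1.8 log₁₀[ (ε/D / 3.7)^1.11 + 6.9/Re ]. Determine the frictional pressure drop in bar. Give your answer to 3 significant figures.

ΔP ≈ 22.3 bar

ṁ = 7340 kg/h = 7340/3600 = 2.039 kg/s.
A = πD²/4 = π(0.0306)²/4 = 0.0007354 m²; mean velocity V = ṁ/(ρA) = 2.039/(1120 · 0.0007354) = 2.475 m/s.
Reynolds number Re = ρVD/μ = 1120 · 2.475 · 0.0306 / 0.00198 = 4.285e+04.
Re > 4000 → turbulent. Relative roughness ε/D = 1.4e-06/0.0306 = 4.58e-05. Haaland: 1/√f = -1.8 log₁₀[(4.58e-05/3.7)^1.11 + 6.9/4.285e+04] = -1.8 log₁₀[3.57e-06 + 0.000161] = 6.81, so f = 0.02156.
Total minor-loss coefficient ΣK = 1·0.49 + 3·0.13 = 0.88.
ΔP = [f·L/D + ΣK]·(ρV²/2) = [0.02156·923/0.0306 + 0.88]·(1120·2.475²/2) = [650.3 + 0.88]·3431 = 2.235e+06 Pa.
ΔP = 2.235e+06 Pa = 22.3 bar.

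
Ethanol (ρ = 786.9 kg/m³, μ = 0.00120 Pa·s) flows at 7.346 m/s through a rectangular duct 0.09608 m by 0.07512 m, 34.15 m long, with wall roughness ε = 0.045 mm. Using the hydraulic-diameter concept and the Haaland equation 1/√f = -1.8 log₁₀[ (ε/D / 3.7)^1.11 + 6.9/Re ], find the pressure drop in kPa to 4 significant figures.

ΔP ≈ 154.4 kPa

Hydraulic diameter D_h = 4A/P = 4·(0.09608·0.07512)/(2·(0.09608+0.07512)) = 0.02887/0.3424 = 0.08432 m.
Re = ρVD_h/μ = 786.9·7.346·0.08432/0.0012 = 4.062e+05.
ε/D_h = 4.5e-05/0.08432 = 0.000534; Haaland gives 1/√f = -1.8 log₁₀[5.45e-05+1.7e-05] = 7.462, so f = 0.01796.
ΔP = f(L/D_h)(ρV²/2) = 0.01796·34.15/0.08432·2.123e+04 = 1.544e+05 Pa.
ΔP = 154.4 kPa.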